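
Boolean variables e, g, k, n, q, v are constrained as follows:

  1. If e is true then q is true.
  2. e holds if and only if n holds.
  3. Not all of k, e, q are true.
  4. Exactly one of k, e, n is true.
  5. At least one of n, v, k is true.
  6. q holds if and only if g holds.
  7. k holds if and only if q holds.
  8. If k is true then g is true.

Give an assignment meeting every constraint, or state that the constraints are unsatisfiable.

e=F, g=T, k=T, n=F, q=T, v=T

  (1) e=F ⇒ q: vacuous ✓
  (2) e=F, n=F — same ✓
  (3) {k, e, q}: 2/3 true — not all ✓
  (4) {k, e, n}: 1 true — exactly one ✓
  (5) {n, v, k}: 2 true — at least one ✓
  (6) q=T, g=T — same ✓
  (7) k=T, q=T — same ✓
  (8) k=T ⇒ g: T ✓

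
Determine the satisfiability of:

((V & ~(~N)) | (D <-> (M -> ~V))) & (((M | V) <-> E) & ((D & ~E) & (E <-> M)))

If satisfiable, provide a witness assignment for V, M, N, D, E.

V=F, M=F, N=T, D=T, E=F

  (V & ~(~N)) | (D <-> (M -> ~V)) = True
    V & ~(~N) = False
      ~(~N) = True
        ~N = False
    D <-> (M -> ~V) = True
      M -> ~V = True
        ~V = True
  ((M | V) <-> E) & ((D & ~E) & (E <-> M)) = True
    (M | V) <-> E = True
      M | V = False
    (D & ~E) & (E <-> M) = True
      D & ~E = True
        ~E = True
      E <-> M = True
Both conjuncts True, so the formula holds.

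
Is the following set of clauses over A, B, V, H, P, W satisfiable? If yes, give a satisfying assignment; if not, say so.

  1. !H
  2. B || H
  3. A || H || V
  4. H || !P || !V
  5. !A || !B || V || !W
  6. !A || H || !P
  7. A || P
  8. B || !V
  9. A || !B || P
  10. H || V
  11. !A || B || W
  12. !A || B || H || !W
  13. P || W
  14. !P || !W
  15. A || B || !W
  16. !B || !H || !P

Unit clause (!H) forces H = False.
In (B || H) only B is left, so B = True.
In (H || V) only V is left, so V = True.
In (H || !P || !V) only !P is left, so P = False.
In (A || P) only A is left, so A = True.
In (P || W) only W is left, so W = True.
All clauses satisfied.

A: True, B: True, V: True, H: False, P: False, W: True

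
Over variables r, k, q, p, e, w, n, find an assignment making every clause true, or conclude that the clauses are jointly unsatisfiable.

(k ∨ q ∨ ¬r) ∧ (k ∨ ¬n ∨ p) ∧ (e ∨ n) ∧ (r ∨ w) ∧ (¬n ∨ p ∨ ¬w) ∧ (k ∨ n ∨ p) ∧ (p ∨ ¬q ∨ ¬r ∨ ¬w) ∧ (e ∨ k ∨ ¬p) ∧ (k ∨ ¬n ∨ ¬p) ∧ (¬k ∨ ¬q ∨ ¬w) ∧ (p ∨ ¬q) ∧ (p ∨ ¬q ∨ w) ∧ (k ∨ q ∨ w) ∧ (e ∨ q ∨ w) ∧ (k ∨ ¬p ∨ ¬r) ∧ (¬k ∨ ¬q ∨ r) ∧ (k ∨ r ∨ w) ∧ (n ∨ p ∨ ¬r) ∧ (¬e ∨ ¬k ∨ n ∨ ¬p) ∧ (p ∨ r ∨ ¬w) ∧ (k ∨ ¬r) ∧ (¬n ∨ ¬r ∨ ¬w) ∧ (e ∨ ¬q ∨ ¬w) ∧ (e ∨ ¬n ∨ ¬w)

r = True, k = True, q = True, p = True, e = True, w = False, n = True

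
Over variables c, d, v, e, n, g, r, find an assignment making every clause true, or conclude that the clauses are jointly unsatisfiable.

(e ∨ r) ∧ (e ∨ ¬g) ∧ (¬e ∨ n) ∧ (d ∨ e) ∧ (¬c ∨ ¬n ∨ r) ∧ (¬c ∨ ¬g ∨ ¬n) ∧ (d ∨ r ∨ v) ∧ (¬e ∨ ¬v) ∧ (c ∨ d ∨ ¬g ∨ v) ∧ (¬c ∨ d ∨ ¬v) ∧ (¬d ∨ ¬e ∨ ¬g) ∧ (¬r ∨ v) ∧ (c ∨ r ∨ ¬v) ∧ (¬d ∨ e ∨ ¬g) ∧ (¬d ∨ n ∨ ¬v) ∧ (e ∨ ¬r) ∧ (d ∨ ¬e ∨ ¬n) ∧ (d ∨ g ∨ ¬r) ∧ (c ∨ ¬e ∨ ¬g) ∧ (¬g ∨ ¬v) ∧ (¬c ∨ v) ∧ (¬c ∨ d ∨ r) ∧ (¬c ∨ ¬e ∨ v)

Try c = True:
  (¬c ∨ v) forces v = True.
  (¬e ∨ ¬v) forces e = False.
  (e ∨ r) forces r = True.
  clause (e ∨ ¬r) is falsified — backtrack.
So c = False.
Set d = True.
Set v = False.
  then (¬r ∨ v) forces r = False.
  then (e ∨ r) forces e = True.
  then (¬e ∨ n) forces n = True.
  then (¬d ∨ ¬e ∨ ¬g) forces g = False.
All clauses satisfied.

c=F; d=T; v=F; e=T; n=T; g=F; r=F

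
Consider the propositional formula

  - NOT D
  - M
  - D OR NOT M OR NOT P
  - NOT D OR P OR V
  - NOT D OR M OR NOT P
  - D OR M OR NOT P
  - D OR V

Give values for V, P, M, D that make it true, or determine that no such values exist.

V: True, P: False, M: True, D: False

Unit clause (NOT D) forces D = False.
Unit clause (M) forces M = True.
In (D OR NOT M OR NOT P) only NOT P is left, so P = False.
In (D OR V) only V is left, so V = True.
Check each clause:
  (NOT D): NOT D holds.
  (M): M holds.
  (D OR NOT M OR NOT P): NOT P holds.
  (NOT D OR P OR V): NOT D holds.
  (NOT D OR M OR NOT P): NOT D holds.
  (D OR M OR NOT P): M holds.
  (D OR V): V holds.
All clauses satisfied.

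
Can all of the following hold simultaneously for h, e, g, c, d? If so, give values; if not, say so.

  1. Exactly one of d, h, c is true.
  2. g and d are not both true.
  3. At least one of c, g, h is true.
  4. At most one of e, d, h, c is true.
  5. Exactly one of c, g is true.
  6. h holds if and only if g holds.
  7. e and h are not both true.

h = False, e = False, g = False, c = True, d = False

  (1) {d, h, c}: 1 true — exactly one ✓
  (2) g=F, d=F — not both ✓
  (3) {c, g, h}: 1 true — at least one ✓
  (4) {e, d, h, c}: 1 true — at most one ✓
  (5) {c, g}: 1 true — exactly one ✓
  (6) h=F, g=F — same ✓
  (7) e=F, h=F — not both ✓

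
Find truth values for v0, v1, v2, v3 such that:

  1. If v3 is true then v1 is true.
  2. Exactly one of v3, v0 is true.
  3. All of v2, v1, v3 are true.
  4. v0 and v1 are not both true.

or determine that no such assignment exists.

v0: False; v1: True; v2: True; v3: True

  (1) v3=T ⇒ v1: T ✓
  (2) {v3, v0}: 1 true — exactly one ✓
  (3) {v2, v1, v3}: all 3 true ✓
  (4) v0=F, v1=T — not both ✓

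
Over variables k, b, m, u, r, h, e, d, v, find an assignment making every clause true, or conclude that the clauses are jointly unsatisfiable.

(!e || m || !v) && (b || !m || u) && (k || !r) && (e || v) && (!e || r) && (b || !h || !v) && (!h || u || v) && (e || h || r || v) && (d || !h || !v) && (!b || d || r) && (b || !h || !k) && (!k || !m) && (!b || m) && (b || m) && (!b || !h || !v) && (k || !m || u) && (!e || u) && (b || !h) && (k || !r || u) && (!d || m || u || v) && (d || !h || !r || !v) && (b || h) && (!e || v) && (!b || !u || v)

k: False; b: True; m: True; u: True; r: False; h: False; e: False; d: True; v: True

Try k = True:
  (!k || !m) forces m = False.
  (!b || m) forces b = False.
  clause (b || m) is falsified — backtrack.
So k = False.
  then (k || !r) forces r = False.
  then (!e || r) forces e = False.
  then (e || v) forces v = True.
Try b = False:
  (b || !h || !v) forces h = False.
  clause (b || h) is falsified — backtrack.
So b = True.
  then (!b || d || r) forces d = True.
  then (!b || m) forces m = True.
  then (!b || !h || !v) forces h = False.
  then (k || !m || u) forces u = True.
All clauses satisfied.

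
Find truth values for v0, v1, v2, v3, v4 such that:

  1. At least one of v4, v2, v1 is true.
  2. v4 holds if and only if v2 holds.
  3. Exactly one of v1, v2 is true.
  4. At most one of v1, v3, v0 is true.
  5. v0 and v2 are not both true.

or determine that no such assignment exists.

v0 = False, v1 = True, v2 = False, v3 = False, v4 = False

  (1) {v4, v2, v1}: 1 true — at least one ✓
  (2) v4=F, v2=F — same ✓
  (3) {v1, v2}: 1 true — exactly one ✓
  (4) {v1, v3, v0}: 1 true — at most one ✓
  (5) v0=F, v2=F — not both ✓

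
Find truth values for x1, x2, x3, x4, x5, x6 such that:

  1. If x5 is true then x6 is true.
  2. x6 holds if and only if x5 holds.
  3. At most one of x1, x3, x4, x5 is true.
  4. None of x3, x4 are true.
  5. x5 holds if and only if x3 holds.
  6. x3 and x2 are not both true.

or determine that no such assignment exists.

x1=T; x2=F; x3=F; x4=F; x5=F; x6=F

  (1) x5=F ⇒ x6: vacuous ✓
  (2) x6=F, x5=F — same ✓
  (3) {x1, x3, x4, x5}: 1 true — at most one ✓
  (4) {x3, x4}: 0 true — none ✓
  (5) x5=F, x3=F — same ✓
  (6) x3=F, x2=F — not both ✓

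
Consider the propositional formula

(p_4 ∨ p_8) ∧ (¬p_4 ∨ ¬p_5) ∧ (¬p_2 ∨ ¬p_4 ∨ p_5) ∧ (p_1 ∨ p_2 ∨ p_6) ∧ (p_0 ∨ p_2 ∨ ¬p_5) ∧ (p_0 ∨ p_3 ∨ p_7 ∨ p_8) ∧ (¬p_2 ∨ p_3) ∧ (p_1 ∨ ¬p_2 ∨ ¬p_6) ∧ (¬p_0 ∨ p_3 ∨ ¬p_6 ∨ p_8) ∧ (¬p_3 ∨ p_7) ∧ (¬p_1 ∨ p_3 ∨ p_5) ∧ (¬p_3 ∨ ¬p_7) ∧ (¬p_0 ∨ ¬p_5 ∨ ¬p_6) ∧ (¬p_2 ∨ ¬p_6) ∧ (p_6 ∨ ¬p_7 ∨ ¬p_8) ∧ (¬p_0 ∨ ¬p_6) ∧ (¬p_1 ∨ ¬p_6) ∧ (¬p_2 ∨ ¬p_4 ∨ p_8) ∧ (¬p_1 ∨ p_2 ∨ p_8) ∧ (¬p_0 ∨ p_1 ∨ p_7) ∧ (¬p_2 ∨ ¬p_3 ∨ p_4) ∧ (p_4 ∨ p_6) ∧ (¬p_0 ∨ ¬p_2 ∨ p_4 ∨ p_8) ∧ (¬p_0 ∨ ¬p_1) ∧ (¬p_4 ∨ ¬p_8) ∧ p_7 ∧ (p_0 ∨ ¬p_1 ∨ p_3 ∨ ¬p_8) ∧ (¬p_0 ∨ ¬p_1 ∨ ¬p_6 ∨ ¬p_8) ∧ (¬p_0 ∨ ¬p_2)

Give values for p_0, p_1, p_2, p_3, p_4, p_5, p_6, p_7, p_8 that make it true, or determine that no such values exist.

p_0=F, p_1=F, p_2=F, p_3=F, p_4=T, p_5=F, p_6=T, p_7=T, p_8=F

Unit clause (p_7) forces p_7 = True.
In (¬p_3 ∨ ¬p_7) only ¬p_3 is left, so p_3 = False.
In (¬p_2 ∨ p_3) only ¬p_2 is left, so p_2 = False.
Try p_0 = True:
  (¬p_0 ∨ ¬p_6) forces p_6 = False.
  (p_1 ∨ p_2 ∨ p_6) forces p_1 = True.
  clause (¬p_0 ∨ ¬p_1) is falsified — backtrack.
So p_0 = False.
  then (p_0 ∨ p_2 ∨ ¬p_5) forces p_5 = False.
  then (¬p_1 ∨ p_3 ∨ p_5) forces p_1 = False.
  then (p_1 ∨ p_2 ∨ p_6) forces p_6 = True.
Set p_4 = True.
  then (¬p_4 ∨ ¬p_8) forces p_8 = False.
All clauses satisfied.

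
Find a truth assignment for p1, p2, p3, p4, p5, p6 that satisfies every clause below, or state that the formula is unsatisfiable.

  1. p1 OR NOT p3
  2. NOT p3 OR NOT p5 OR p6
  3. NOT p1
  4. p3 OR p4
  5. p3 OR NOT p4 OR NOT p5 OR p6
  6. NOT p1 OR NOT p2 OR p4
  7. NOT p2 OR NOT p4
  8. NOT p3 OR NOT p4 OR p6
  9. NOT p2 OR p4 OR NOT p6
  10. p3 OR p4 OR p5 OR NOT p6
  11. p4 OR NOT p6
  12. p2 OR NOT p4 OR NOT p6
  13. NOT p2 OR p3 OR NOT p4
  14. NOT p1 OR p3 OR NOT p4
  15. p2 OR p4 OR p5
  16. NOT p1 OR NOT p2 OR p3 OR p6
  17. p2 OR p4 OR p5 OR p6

Unit clause (NOT p1) forces p1 = False.
In (p1 OR NOT p3) only NOT p3 is left, so p3 = False.
In (p3 OR p4) only p4 is left, so p4 = True.
In (NOT p2 OR NOT p4) only NOT p2 is left, so p2 = False.
In (p2 OR NOT p4 OR NOT p6) only NOT p6 is left, so p6 = False.
In (p3 OR NOT p4 OR NOT p5 OR p6) only NOT p5 is left, so p5 = False.
All clauses satisfied.

p1: False; p2: False; p3: False; p4: True; p5: False; p6: False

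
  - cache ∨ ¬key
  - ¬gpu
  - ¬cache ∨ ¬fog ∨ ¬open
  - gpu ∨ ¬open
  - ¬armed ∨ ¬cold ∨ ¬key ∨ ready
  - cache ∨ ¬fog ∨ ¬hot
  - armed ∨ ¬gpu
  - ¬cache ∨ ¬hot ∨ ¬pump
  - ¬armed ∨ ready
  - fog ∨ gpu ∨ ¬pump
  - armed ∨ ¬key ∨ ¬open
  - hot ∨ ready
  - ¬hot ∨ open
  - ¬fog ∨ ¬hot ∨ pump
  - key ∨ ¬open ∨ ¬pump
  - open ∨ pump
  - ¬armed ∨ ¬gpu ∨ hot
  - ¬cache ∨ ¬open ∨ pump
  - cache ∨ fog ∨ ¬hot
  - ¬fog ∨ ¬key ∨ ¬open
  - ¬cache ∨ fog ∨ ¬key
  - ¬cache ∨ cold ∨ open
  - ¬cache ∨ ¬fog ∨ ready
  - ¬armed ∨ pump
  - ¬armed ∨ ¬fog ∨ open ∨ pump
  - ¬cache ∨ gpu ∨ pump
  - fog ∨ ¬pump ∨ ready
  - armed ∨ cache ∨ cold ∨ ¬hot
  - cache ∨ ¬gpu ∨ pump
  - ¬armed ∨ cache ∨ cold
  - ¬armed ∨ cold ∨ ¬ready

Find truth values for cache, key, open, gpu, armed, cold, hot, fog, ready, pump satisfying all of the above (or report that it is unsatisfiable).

Unit clause (¬gpu) forces gpu = False.
In (gpu ∨ ¬open) only ¬open is left, so open = False.
In (¬hot ∨ open) only ¬hot is left, so hot = False.
In (open ∨ pump) only pump is left, so pump = True.
In (fog ∨ gpu ∨ ¬pump) only fog is left, so fog = True.
In (hot ∨ ready) only ready is left, so ready = True.
Set cache = True.
  then (¬cache ∨ cold ∨ open) forces cold = True.
Set key = False.
Set armed = True.
All clauses satisfied.

cache = True; key = False; open = False; gpu = False; armed = True; cold = True; hot = False; fog = True; ready = True; pump = True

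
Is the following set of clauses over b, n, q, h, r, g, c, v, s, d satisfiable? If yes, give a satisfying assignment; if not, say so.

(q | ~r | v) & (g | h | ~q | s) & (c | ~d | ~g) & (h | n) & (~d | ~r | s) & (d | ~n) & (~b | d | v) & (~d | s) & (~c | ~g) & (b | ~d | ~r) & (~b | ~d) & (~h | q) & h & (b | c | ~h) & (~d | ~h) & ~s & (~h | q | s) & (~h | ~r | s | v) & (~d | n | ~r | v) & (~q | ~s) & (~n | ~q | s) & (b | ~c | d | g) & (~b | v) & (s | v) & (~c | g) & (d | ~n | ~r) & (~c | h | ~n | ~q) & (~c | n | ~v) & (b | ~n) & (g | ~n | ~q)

b=T, n=F, q=T, h=T, r=T, g=F, c=F, v=T, s=F, d=F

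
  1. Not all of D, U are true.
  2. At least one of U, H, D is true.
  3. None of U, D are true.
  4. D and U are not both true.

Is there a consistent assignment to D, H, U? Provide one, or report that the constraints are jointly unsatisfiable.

D = False; H = True; U = False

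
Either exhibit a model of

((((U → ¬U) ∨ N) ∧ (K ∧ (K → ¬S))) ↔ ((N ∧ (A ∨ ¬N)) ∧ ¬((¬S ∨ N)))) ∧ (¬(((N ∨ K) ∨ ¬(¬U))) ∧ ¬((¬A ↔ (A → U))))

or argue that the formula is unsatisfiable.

The formula is unsatisfiable.

Case N = True: the conjunct ¬(((N ∨ K) ∨ ¬(¬U))) becomes ¬((True ∨ ¬(¬U))) = False.
Case N = False: the formula simplifies to ¬(((U → ¬U) ∧ (K ∧ (K → ¬S)))) ∧ (¬((K ∨ ¬(¬U))) ∧ ¬((¬A ↔ (A → U)))).
  K = True: the conjunct ¬((K ∨ ¬(¬U))) becomes ¬((True ∨ ¬(¬U))) = False.
  K = False: simplifies to ¬(¬(¬U)) ∧ ¬((¬A ↔ (A → U))).
    U = True: the conjunct ¬(¬(¬U)) becomes ¬(¬False) = False.
    U = False: simplifies to ¬((¬A ↔ ¬A)).
      A = True: this becomes ¬((False ↔ False)) = False.
      A = False: this becomes ¬((True ↔ True)) = False.
Both cases fail — unsatisfiable.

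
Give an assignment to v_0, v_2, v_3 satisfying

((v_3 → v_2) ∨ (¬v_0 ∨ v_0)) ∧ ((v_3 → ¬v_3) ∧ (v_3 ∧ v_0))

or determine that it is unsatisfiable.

No satisfying assignment exists.

Case v_3 = True: the conjunct v_3 → ¬v_3 becomes True → ¬True = False.
Case v_3 = False: the conjunct v_3 is False.
Both cases fail — unsatisfiable.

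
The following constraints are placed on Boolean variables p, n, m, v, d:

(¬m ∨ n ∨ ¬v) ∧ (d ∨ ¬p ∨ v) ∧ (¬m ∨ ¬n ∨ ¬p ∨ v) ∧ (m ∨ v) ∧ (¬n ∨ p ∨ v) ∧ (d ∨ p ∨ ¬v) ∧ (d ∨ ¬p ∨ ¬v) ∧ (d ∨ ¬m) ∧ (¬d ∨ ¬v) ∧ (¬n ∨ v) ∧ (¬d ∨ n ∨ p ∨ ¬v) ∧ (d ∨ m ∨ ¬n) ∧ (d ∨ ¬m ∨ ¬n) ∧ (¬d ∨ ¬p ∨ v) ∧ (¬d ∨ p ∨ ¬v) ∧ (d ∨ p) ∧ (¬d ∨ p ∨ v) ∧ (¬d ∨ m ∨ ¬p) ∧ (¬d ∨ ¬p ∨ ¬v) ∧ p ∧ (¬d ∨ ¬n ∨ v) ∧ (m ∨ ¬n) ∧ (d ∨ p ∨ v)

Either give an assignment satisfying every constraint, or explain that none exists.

Case p = True:
  If d = True:
    (¬d ∨ ¬v) forces v = False.
    clause (¬d ∨ ¬p ∨ v) is falsified.
  If d = False:
    (d ∨ ¬p ∨ v) forces v = True.
    clause (d ∨ ¬p ∨ ¬v) is falsified.
  Every sub-case reaches a contradiction.
Case p = False:
  Clause (p) is falsified — contradiction.
Both cases fail, so the formula is unsatisfiable.

No satisfying assignment exists.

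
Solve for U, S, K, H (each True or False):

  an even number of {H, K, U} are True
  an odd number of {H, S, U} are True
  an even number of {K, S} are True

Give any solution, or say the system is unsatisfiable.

UNSATISFIABLE

Adding constraints 1, 2, 3 mod 2: every variable appears an even number of times on the left, so the left side is 0.
But the right sides sum to 1 (mod 2). 0 ≠ 1 — the system is inconsistent.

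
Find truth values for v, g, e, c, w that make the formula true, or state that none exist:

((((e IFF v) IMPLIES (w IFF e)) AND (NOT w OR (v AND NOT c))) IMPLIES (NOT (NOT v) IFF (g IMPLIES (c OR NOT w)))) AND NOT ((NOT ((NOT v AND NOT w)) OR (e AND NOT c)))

Unsatisfiable

Case w = True: the conjunct NOT ((NOT ((NOT v AND NOT w)) OR (e AND NOT c))) becomes NOT ((True OR (e AND NOT c))) = False.
Case w = False: the formula simplifies to (((e IFF v) IMPLIES NOT e) IMPLIES NOT (NOT v)) AND NOT ((NOT (NOT v) OR (e AND NOT c))).
  v = True: the conjunct NOT ((NOT (NOT v) OR (e AND NOT c))) becomes NOT ((True OR (e AND NOT c))) = False.
  v = False: simplifies to NOT ((NOT e IMPLIES NOT e)) AND NOT ((e AND NOT c)).
    e = True: the conjunct NOT ((NOT e IMPLIES NOT e)) becomes NOT ((False IMPLIES False)) = False.
    e = False: the conjunct NOT ((NOT e IMPLIES NOT e)) becomes NOT ((True IMPLIES True)) = False.
Both cases fail — unsatisfiable.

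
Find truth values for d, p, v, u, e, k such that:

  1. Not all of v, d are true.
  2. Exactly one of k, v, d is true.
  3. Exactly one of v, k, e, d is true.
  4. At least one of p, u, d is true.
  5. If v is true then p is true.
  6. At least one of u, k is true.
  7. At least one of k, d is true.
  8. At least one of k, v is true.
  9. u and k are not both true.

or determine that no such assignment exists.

d = False; p = True; v = False; u = False; e = False; k = True

  (1) {v, d}: 0/2 true — not all ✓
  (2) {k, v, d}: 1 true — exactly one ✓
  (3) {v, k, e, d}: 1 true — exactly one ✓
  (4) {p, u, d}: 1 true — at least one ✓
  (5) v=F ⇒ p: vacuous ✓
  (6) {u, k}: 1 true — at least one ✓
  (7) {k, d}: 1 true — at least one ✓
  (8) {k, v}: 1 true — at least one ✓
  (9) u=F, k=T — not both ✓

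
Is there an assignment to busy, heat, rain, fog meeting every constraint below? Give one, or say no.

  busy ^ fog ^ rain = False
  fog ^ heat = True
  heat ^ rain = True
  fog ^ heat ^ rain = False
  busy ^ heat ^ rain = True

busy = False, heat = False, rain = True, fog = True

busy ^ fog ^ rain = F ^ T ^ T = False ✓
fog ^ heat = T ^ F = True ✓
heat ^ rain = F ^ T = True ✓
fog ^ heat ^ rain = T ^ F ^ T = False ✓
busy ^ heat ^ rain = F ^ F ^ T = True ✓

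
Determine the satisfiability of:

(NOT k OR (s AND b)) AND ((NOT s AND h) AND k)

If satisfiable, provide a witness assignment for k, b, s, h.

The formula is unsatisfiable.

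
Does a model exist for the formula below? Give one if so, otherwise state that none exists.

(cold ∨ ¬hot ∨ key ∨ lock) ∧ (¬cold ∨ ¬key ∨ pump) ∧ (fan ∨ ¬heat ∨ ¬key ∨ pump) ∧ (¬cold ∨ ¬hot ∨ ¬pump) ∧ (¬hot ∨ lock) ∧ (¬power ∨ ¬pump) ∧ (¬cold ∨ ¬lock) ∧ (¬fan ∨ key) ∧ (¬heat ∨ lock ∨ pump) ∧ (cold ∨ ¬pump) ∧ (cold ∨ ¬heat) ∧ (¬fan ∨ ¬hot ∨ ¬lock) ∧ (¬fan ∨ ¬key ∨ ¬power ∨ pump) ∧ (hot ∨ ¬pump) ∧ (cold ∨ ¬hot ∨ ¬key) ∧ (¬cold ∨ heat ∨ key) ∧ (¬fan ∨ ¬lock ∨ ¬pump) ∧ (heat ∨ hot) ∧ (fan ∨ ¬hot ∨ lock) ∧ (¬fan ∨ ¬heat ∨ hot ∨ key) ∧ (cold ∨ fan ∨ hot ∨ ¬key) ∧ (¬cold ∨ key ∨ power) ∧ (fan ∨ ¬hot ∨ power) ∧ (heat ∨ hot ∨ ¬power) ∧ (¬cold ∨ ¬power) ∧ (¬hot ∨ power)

hot = True, fan = False, power = True, lock = True, key = False, pump = False, cold = False, heat = False

Try hot = False:
  (hot ∨ ¬pump) forces pump = False.
  (heat ∨ hot) forces heat = True.
  (¬heat ∨ lock ∨ pump) forces lock = True.
  (¬cold ∨ ¬lock) forces cold = False.
  clause (cold ∨ ¬heat) is falsified — backtrack.
So hot = True.
  then (¬hot ∨ lock) forces lock = True.
  then (¬cold ∨ ¬lock) forces cold = False.
  then (cold ∨ ¬pump) forces pump = False.
  then (cold ∨ ¬heat) forces heat = False.
  then (¬fan ∨ ¬hot ∨ ¬lock) forces fan = False.
  then (cold ∨ ¬hot ∨ ¬key) forces key = False.
  then (fan ∨ ¬hot ∨ power) forces power = True.
All clauses satisfied.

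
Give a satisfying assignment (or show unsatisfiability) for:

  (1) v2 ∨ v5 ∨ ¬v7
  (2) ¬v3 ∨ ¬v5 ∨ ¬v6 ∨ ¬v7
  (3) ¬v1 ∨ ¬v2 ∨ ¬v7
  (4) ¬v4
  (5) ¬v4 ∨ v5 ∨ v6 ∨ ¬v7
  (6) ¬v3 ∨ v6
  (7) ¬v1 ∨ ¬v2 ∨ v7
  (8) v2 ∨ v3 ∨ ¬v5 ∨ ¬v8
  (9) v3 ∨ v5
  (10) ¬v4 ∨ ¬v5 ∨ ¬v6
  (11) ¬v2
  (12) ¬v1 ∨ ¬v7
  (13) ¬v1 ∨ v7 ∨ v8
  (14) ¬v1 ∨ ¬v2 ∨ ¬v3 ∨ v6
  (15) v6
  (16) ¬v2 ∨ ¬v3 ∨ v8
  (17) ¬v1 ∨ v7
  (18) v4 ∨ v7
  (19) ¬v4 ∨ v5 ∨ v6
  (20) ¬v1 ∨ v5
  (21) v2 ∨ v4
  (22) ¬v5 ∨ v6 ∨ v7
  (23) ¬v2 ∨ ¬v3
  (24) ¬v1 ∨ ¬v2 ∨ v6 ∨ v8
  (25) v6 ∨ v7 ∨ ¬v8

UNSATISFIABLE

Case v2 = True:
  Clause (¬v2) is falsified — contradiction.
Case v2 = False:
  (¬v4) forces v4 = False.
  Clause (v2 ∨ v4) is falsified — contradiction.
Both cases fail, so the formula is unsatisfiable.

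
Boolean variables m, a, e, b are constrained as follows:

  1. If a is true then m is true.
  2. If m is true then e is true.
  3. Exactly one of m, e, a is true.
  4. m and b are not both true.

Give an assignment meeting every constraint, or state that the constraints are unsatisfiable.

m = False, a = False, e = True, b = True

  (1) a=F ⇒ m: vacuous ✓
  (2) m=F ⇒ e: vacuous ✓
  (3) {m, e, a}: 1 true — exactly one ✓
  (4) m=F, b=T — not both ✓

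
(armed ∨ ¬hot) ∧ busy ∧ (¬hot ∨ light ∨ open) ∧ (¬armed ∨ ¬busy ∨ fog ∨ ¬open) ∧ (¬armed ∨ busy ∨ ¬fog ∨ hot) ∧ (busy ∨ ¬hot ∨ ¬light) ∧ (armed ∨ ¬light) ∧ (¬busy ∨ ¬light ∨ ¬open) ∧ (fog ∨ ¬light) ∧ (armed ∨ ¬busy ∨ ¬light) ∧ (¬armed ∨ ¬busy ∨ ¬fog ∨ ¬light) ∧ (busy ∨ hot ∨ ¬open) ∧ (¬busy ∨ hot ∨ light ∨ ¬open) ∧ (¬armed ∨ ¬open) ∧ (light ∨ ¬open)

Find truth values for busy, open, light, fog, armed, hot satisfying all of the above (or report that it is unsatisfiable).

busy = True; open = False; light = False; fog = True; armed = False; hot = False

Unit clause (busy) forces busy = True.
Try open = True:
  (¬busy ∨ ¬light ∨ ¬open) forces light = False.
  clause (light ∨ ¬open) is falsified — backtrack.
So open = False.
Set light = False.
  then (¬hot ∨ light ∨ open) forces hot = False.
Set fog = True.
Set armed = False.
All clauses satisfied.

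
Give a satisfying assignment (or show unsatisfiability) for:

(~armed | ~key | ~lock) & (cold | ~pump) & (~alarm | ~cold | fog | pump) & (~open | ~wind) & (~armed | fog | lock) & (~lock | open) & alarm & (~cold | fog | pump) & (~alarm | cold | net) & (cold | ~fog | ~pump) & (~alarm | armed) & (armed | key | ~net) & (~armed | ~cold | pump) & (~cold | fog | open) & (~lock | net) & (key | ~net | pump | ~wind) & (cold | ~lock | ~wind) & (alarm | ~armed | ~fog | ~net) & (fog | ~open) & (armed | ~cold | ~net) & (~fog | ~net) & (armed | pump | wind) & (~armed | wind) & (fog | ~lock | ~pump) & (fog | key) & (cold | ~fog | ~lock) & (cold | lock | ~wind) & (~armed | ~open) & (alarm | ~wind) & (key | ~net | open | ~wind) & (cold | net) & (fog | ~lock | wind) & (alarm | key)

Unit clause (alarm) forces alarm = True.
In (~alarm | armed) only armed is left, so armed = True.
In (~armed | wind) only wind is left, so wind = True.
In (~armed | ~open) only ~open is left, so open = False.
In (~lock | open) only ~lock is left, so lock = False.
In (cold | lock | ~wind) only cold is left, so cold = True.
In (~armed | fog | lock) only fog is left, so fog = True.
In (~armed | ~cold | pump) only pump is left, so pump = True.
In (~fog | ~net) only ~net is left, so net = False.
Set key = True.
All clauses satisfied.

cold: True, pump: True, key: True, fog: True, wind: True, net: False, alarm: True, armed: True, lock: False, open: False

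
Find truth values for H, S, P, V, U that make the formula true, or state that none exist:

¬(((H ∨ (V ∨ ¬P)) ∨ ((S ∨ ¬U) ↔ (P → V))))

H=F, S=T, P=T, V=F, U=T

  ¬(((H ∨ (V ∨ ¬P)) ∨ ((S ∨ ¬U) ↔ (P → V)))) = True
    (H ∨ (V ∨ ¬P)) ∨ ((S ∨ ¬U) ↔ (P → V)) = False
      H ∨ (V ∨ ¬P) = False
        V ∨ ¬P = False
          ¬P = False
      (S ∨ ¬U) ↔ (P → V) = False
        S ∨ ¬U = True
          ¬U = False
        P → V = False
The formula evaluates to True.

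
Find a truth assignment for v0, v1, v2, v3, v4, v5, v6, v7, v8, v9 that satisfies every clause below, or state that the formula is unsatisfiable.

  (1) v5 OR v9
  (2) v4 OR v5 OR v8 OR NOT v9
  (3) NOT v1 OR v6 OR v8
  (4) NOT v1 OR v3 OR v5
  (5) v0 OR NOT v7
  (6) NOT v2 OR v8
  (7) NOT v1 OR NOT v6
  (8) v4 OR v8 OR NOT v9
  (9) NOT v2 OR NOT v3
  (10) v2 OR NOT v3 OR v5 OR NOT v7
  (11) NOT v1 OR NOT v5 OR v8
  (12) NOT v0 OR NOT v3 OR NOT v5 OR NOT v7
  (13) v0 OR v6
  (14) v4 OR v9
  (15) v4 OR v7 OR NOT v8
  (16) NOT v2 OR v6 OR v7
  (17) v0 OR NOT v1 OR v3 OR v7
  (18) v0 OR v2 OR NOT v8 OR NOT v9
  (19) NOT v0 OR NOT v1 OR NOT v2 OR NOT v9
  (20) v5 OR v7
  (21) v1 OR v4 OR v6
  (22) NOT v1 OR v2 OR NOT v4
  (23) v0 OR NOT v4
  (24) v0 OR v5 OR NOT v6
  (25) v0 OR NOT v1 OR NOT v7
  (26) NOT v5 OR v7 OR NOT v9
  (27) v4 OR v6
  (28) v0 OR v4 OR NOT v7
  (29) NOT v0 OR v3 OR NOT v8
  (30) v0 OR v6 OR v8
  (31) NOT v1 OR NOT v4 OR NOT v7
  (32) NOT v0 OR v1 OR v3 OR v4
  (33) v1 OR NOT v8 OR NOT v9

v0=T, v1=F, v2=F, v3=F, v4=T, v5=T, v6=T, v7=F, v8=F, v9=F

Set v0 = True.
Set v1 = False.
Try v2 = True:
  (NOT v2 OR v8) forces v8 = True.
  (NOT v2 OR NOT v3) forces v3 = False.
  clause (NOT v0 OR v3 OR NOT v8) is falsified — backtrack.
So v2 = False.
Set v3 = False.
  then (NOT v0 OR v3 OR NOT v8) forces v8 = False.
  then (NOT v0 OR v1 OR v3 OR v4) forces v4 = True.
Set v5 = True.
Set v6 = True.
Set v7 = False.
  then (NOT v5 OR v7 OR NOT v9) forces v9 = False.
All clauses satisfied.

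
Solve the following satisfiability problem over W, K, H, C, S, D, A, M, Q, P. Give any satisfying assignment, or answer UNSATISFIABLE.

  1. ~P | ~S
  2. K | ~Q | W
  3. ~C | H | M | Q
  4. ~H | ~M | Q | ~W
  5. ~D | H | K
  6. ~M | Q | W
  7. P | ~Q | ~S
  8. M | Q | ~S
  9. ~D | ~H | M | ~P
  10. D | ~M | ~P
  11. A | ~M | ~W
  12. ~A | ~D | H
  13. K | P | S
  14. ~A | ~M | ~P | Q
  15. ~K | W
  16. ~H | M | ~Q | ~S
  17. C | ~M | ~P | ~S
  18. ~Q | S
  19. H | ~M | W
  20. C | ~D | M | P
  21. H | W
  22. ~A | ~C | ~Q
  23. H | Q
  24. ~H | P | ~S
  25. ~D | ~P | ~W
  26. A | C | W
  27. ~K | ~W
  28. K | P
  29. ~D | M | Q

Set W = False.
  then (~K | W) forces K = False.
  then (H | W) forces H = True.
  then (K | P) forces P = True.
  then (~P | ~S) forces S = False.
  then (K | ~Q | W) forces Q = False.
  then (~M | Q | W) forces M = False.
  then (~D | ~H | M | ~P) forces D = False.
Set C = True.
Set A = False.
All clauses satisfied.

W=F, K=F, H=T, C=T, S=F, D=F, A=F, M=F, Q=F, P=T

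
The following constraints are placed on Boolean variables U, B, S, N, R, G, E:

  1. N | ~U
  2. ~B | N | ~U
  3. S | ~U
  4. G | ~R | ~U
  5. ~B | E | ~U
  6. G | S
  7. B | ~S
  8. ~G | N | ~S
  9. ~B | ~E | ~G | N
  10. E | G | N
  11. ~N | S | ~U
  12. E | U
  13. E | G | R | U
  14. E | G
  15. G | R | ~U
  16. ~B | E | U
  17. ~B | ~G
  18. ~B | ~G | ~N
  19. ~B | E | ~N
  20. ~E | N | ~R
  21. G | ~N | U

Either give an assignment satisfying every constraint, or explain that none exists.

Set U = False.
  then (E | U) forces E = True.
Set B = True.
  then (~B | ~G) forces G = False.
  then (G | ~N | U) forces N = False.
  then (G | S) forces S = True.
  then (~E | N | ~R) forces R = False.
All clauses satisfied.

U = False; B = True; S = True; N = False; R = False; G = False; E = True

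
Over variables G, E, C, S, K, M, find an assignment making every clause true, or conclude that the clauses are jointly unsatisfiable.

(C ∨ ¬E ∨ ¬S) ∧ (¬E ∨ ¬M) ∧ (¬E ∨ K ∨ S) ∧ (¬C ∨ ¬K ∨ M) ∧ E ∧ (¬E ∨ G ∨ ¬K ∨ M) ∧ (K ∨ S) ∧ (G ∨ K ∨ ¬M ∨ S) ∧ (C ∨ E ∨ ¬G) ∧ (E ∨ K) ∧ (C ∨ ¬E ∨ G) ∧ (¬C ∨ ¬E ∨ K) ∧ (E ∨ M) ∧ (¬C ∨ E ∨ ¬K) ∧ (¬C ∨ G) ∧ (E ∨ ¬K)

G: True; E: True; C: False; S: False; K: True; M: False

Unit clause (E) forces E = True.
In (¬E ∨ ¬M) only ¬M is left, so M = False.
Try G = False:
  (¬E ∨ G ∨ ¬K ∨ M) forces K = False.
  (¬E ∨ K ∨ S) forces S = True.
  (C ∨ ¬E ∨ ¬S) forces C = True.
  clause (¬C ∨ ¬E ∨ K) is falsified — backtrack.
So G = True.
Set C = False.
  then (C ∨ ¬E ∨ ¬S) forces S = False.
  then (¬E ∨ K ∨ S) forces K = True.
All clauses satisfied.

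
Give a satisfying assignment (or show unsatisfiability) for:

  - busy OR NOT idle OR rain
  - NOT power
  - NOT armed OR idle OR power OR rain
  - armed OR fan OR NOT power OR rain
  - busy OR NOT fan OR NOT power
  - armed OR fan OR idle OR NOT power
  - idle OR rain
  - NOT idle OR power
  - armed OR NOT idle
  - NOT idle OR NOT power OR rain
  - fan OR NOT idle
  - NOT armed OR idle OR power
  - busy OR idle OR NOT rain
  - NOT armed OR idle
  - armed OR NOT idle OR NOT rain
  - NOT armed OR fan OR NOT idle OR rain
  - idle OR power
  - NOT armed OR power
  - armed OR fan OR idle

Unsatisfiable — no assignment works.

Case power = True:
  Clause (NOT power) is falsified — contradiction.
Case power = False:
  (NOT idle OR power) forces idle = False.
  Clause (idle OR power) is falsified — contradiction.
Both cases fail, so the formula is unsatisfiable.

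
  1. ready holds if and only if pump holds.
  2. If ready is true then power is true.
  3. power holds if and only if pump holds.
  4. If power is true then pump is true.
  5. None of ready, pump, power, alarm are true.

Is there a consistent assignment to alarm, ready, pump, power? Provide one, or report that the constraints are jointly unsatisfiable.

alarm: False; ready: False; pump: False; power: False

  (1) ready=F, pump=F — same ✓
  (2) ready=F ⇒ power: vacuous ✓
  (3) power=F, pump=F — same ✓
  (4) power=F ⇒ pump: vacuous ✓
  (5) {ready, pump, power, alarm}: 0 true — none ✓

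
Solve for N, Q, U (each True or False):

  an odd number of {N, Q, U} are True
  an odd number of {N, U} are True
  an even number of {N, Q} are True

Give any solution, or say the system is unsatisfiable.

N = False, Q = False, U = True

{N, Q, U}: 1 true → odd ✓
{N, U}: 1 true → odd ✓
{N, Q}: 0 true → even ✓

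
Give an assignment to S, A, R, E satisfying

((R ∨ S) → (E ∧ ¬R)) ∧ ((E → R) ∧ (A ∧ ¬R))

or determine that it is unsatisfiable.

S=F, A=T, R=F, E=F

  (R ∨ S) → (E ∧ ¬R) = True
    R ∨ S = False
    E ∧ ¬R = False
      ¬R = True
  (E → R) ∧ (A ∧ ¬R) = True
    E → R = True
    A ∧ ¬R = True
      ¬R = True
Both conjuncts True, so the formula holds.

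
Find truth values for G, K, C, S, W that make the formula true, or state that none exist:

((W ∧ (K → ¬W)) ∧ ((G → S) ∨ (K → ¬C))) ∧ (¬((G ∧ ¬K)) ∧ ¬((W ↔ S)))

G = False; K = False; C = False; S = False; W = True

  (W ∧ (K → ¬W)) ∧ ((G → S) ∨ (K → ¬C)) = True
    W ∧ (K → ¬W) = True
      K → ¬W = True
        ¬W = False
    (G → S) ∨ (K → ¬C) = True
      G → S = True
      K → ¬C = True
        ¬C = True
  ¬((G ∧ ¬K)) ∧ ¬((W ↔ S)) = True
    ¬((G ∧ ¬K)) = True
      G ∧ ¬K = False
        ¬K = True
    ¬((W ↔ S)) = True
      W ↔ S = False
Both conjuncts True, so the formula holds.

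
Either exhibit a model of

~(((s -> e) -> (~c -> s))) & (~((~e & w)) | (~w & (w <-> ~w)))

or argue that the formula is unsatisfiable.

w = False, c = False, s = False, e = False

  ~(((s -> e) -> (~c -> s))) = True
    (s -> e) -> (~c -> s) = False
      s -> e = True
      ~c -> s = False
        ~c = True
  ~((~e & w)) | (~w & (w <-> ~w)) = True
    ~((~e & w)) = True
      ~e & w = False
        ~e = True
    ~w & (w <-> ~w) = False
      ~w = True
      w <-> ~w = False
        ~w = True
Both conjuncts True, so the formula holds.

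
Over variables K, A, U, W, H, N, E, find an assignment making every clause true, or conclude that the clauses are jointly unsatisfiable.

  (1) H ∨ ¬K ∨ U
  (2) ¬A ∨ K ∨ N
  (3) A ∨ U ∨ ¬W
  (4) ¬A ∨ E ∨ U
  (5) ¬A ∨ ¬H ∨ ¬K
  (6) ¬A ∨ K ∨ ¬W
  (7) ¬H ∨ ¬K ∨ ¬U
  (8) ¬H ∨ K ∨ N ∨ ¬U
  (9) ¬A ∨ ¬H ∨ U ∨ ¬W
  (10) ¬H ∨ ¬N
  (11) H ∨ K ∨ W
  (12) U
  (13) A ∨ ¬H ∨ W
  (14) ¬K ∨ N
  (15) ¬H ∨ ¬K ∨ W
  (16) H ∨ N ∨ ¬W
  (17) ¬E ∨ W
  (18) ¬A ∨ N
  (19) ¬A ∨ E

K = False; A = False; U = True; W = True; H = False; N = True; E = False

Unit clause (U) forces U = True.
Set K = False.
Try A = True:
  (¬A ∨ K ∨ N) forces N = True.
  (¬A ∨ K ∨ ¬W) forces W = False.
  (¬H ∨ ¬N) forces H = False.
  clause (H ∨ K ∨ W) is falsified — backtrack.
So A = False.
Set W = True.
Set H = False.
  then (H ∨ N ∨ ¬W) forces N = True.
Set E = False.
All clauses satisfied.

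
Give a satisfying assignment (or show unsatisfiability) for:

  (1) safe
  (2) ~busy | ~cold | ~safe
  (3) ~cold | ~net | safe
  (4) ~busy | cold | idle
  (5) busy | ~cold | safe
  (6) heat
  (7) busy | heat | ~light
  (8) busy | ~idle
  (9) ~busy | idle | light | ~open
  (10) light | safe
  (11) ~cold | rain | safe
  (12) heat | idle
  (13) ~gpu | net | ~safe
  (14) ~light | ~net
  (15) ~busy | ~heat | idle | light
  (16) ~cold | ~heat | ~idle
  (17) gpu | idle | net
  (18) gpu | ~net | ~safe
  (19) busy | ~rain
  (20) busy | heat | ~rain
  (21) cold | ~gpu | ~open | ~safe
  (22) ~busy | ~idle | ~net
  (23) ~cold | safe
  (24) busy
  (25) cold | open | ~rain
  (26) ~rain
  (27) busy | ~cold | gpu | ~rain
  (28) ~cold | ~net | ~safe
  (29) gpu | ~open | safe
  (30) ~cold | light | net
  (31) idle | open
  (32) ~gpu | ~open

Unit clause (safe) forces safe = True.
Unit clause (heat) forces heat = True.
Unit clause (busy) forces busy = True.
Unit clause (~rain) forces rain = False.
In (~busy | ~cold | ~safe) only ~cold is left, so cold = False.
In (~busy | cold | idle) only idle is left, so idle = True.
In (~busy | ~idle | ~net) only ~net is left, so net = False.
In (~gpu | net | ~safe) only ~gpu is left, so gpu = False.
Set open = True.
Set light = True.
All clauses satisfied.

net = False, open = True, idle = True, cold = False, gpu = False, light = True, safe = True, busy = True, rain = False, heat = True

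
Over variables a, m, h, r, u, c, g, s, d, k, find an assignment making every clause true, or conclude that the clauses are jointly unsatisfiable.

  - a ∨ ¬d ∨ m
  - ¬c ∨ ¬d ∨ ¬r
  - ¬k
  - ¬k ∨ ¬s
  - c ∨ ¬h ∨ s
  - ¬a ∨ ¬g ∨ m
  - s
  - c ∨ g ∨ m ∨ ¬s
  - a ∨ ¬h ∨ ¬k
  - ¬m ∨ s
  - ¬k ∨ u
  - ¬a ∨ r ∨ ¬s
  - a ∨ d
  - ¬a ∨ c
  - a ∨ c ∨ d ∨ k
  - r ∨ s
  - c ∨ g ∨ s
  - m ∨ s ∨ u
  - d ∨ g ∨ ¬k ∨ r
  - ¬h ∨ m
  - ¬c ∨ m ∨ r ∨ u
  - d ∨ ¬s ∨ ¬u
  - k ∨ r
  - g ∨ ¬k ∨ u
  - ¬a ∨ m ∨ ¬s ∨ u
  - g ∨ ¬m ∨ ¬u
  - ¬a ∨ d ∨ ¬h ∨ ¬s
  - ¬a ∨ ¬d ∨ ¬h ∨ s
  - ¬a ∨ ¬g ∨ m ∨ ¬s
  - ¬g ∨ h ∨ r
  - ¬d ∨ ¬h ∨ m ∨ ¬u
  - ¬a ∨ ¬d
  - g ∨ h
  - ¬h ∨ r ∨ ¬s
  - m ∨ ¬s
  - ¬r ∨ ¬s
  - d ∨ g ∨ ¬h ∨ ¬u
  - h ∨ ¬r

No satisfying assignment exists.

Case s = True:
  (¬k) forces k = False.
  (k ∨ r) forces r = True.
  Clause (¬r ∨ ¬s) is falsified — contradiction.
Case s = False:
  Clause (s) is falsified — contradiction.
Both cases fail, so the formula is unsatisfiable.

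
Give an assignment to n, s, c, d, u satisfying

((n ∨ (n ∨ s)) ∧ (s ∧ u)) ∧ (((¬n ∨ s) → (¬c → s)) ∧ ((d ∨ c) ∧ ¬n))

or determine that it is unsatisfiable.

n: False, s: True, c: True, d: False, u: True

  (n ∨ (n ∨ s)) ∧ (s ∧ u) = True
    n ∨ (n ∨ s) = True
      n ∨ s = True
    s ∧ u = True
  ((¬n ∨ s) → (¬c → s)) ∧ ((d ∨ c) ∧ ¬n) = True
    (¬n ∨ s) → (¬c → s) = True
      ¬n ∨ s = True
        ¬n = True
      ¬c → s = True
        ¬c = False
    (d ∨ c) ∧ ¬n = True
      d ∨ c = True
      ¬n = True
Both conjuncts True, so the formula holds.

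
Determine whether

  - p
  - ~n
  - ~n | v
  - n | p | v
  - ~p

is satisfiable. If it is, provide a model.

Case p = True:
  Clause (~p) is falsified — contradiction.
Case p = False:
  Clause (p) is falsified — contradiction.
Both cases fail, so the formula is unsatisfiable.

Unsatisfiable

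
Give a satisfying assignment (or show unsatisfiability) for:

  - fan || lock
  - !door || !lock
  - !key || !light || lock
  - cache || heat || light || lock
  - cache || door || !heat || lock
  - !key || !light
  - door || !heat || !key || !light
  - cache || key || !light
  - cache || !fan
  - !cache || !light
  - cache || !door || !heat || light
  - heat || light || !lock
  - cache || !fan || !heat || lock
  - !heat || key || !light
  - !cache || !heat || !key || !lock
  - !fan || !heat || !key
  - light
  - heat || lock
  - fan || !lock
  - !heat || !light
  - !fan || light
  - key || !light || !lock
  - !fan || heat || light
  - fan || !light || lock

Unsatisfiable

Case light = True:
  (!key || !light) forces key = False.
  (cache || key || !light) forces cache = True.
  Clause (!cache || !light) is falsified — contradiction.
Case light = False:
  Clause (light) is falsified — contradiction.
Both cases fail, so the formula is unsatisfiable.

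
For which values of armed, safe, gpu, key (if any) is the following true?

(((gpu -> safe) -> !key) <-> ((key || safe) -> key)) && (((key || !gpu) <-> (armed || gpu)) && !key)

armed: True; safe: False; gpu: False; key: False

  ((gpu -> safe) -> !key) <-> ((key || safe) -> key) = True
    (gpu -> safe) -> !key = True
      gpu -> safe = True
      !key = True
    (key || safe) -> key = True
      key || safe = False
  ((key || !gpu) <-> (armed || gpu)) && !key = True
    (key || !gpu) <-> (armed || gpu) = True
      key || !gpu = True
        !gpu = True
      armed || gpu = True
    !key = True
Both conjuncts True, so the formula holds.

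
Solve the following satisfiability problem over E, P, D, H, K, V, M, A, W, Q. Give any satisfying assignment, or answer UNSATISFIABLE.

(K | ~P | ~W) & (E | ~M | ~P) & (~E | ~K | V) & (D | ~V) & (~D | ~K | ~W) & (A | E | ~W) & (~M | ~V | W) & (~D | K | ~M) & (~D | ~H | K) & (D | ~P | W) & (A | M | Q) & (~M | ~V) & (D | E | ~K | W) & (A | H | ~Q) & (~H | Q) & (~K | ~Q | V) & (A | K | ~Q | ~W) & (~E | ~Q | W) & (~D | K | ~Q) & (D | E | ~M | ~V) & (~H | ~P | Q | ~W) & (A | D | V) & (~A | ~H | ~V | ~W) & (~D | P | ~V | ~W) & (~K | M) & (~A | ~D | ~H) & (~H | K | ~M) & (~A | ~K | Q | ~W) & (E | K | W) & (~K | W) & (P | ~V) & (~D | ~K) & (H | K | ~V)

Set E = True.
Set P = False.
  then (P | ~V) forces V = False.
  then (~E | ~K | V) forces K = False.
Set D = True.
  then (~D | K | ~M) forces M = False.
  then (~D | ~H | K) forces H = False.
  then (~D | K | ~Q) forces Q = False.
  then (A | M | Q) forces A = True.
Set W = False.
All clauses satisfied.

E: True, P: False, D: True, H: False, K: False, V: False, M: False, A: True, W: False, Q: False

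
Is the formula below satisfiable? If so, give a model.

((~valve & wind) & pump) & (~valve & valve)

Unsatisfiable

Case valve = True: the conjunct ~valve is False.
Case valve = False: the conjunct valve is False.
Both cases fail — unsatisfiable.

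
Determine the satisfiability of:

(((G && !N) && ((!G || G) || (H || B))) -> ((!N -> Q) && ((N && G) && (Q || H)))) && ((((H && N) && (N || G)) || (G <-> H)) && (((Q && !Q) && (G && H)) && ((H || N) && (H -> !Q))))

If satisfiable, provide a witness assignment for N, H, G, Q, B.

Unsatisfiable

Case Q = True: the conjunct !Q is False.
Case Q = False: the conjunct Q is False.
Both cases fail — unsatisfiable.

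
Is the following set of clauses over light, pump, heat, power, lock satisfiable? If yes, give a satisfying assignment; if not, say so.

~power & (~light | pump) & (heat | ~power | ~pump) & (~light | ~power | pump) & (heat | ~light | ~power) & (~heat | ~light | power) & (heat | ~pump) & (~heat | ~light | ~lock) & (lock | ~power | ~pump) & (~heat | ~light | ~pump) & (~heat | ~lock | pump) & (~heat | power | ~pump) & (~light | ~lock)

Unit clause (~power) forces power = False.
Try light = True:
  (~light | pump) forces pump = True.
  (~heat | ~light | power) forces heat = False.
  clause (heat | ~pump) is falsified — backtrack.
So light = False.
Set pump = False.
Set heat = False.
Set lock = True.
All clauses satisfied.

light: False, pump: False, heat: False, power: False, lock: True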